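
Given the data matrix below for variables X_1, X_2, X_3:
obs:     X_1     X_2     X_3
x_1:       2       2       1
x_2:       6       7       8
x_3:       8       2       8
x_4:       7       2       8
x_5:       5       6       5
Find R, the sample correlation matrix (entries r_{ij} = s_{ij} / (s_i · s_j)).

Step 1 — column means:
  mean(X_1) = (2 + 6 + 8 + 7 + 5) / 5 = 28/5 = 5.6
  mean(X_2) = (2 + 7 + 2 + 2 + 6) / 5 = 19/5 = 3.8
  mean(X_3) = (1 + 8 + 8 + 8 + 5) / 5 = 30/5 = 6

Step 2 — sample variances and covariances s[i,j] = (1/(n-1)) · Σ_k (x_{k,i} - mean_i) · (x_{k,j} - mean_j), with n-1 = 4:
  s[X_1,X_1] = ((-3.6)·(-3.6) + (0.4)·(0.4) + (2.4)·(2.4) + (1.4)·(1.4) + (-0.6)·(-0.6)) / 4 = 21.2/4 = 5.3
  s[X_1,X_2] = ((-3.6)·(-1.8) + (0.4)·(3.2) + (2.4)·(-1.8) + (1.4)·(-1.8) + (-0.6)·(2.2)) / 4 = -0.4/4 = -0.1
  s[X_1,X_3] = ((-3.6)·(-5) + (0.4)·(2) + (2.4)·(2) + (1.4)·(2) + (-0.6)·(-1)) / 4 = 27/4 = 6.75
  s[X_2,X_2] = ((-1.8)·(-1.8) + (3.2)·(3.2) + (-1.8)·(-1.8) + (-1.8)·(-1.8) + (2.2)·(2.2)) / 4 = 24.8/4 = 6.2
  s[X_2,X_3] = ((-1.8)·(-5) + (3.2)·(2) + (-1.8)·(2) + (-1.8)·(2) + (2.2)·(-1)) / 4 = 6/4 = 1.5
  s[X_3,X_3] = ((-5)·(-5) + (2)·(2) + (2)·(2) + (2)·(2) + (-1)·(-1)) / 4 = 38/4 = 9.5
  Sample standard deviations s_i = √(s[i,i]):
  s(X_1) = √(5.3) = 2.3022
  s(X_2) = √(6.2) = 2.49
  s(X_3) = √(9.5) = 3.0822

Step 3 — r_{ij} = s_{ij} / (s_i · s_j):
  r[X_1,X_1] = 1 (diagonal).
  r[X_1,X_2] = -0.1 / (2.3022 · 2.49) = -0.1 / 5.7324 = -0.0174
  r[X_1,X_3] = 6.75 / (2.3022 · 3.0822) = 6.75 / 7.0958 = 0.9513
  r[X_2,X_2] = 1 (diagonal).
  r[X_2,X_3] = 1.5 / (2.49 · 3.0822) = 1.5 / 7.6746 = 0.1954
  r[X_3,X_3] = 1 (diagonal).

R is symmetric with unit diagonal. Assembling:

R = [[1, -0.0174, 0.9513],
 [-0.0174, 1, 0.1954],
 [0.9513, 0.1954, 1]]


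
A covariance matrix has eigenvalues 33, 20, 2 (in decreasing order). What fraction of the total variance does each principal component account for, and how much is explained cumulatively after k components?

Step 1 — total variance = trace(Sigma) = Σ λ_i = 33 + 20 + 2 = 55.

Step 2 — fraction explained by component i = λ_i / Σ λ:
  PC1: 33/55 = 0.6
  PC2: 20/55 = 0.3636
  PC3: 2/55 = 0.0364

Step 3 — cumulative fraction after k components = (λ_1 + ... + λ_k) / Σ λ:
  k = 1: 33/55 = 0.6
  k = 2: (33 + 20)/55 = 53/55 = 0.9636
  k = 3: (33 + 20 + 2)/55 = 55/55 = 1

Summary (fraction, with percent):

explained: PC1 0.6 (60%), PC2 0.3636 (36.36%), PC3 0.0364 (3.64%);  cumulative: 0.6, 0.9636, 1


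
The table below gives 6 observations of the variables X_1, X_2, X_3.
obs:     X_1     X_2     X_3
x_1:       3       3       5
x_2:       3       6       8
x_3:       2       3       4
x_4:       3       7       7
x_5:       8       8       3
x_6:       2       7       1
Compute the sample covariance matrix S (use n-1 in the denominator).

Step 1 — column means:
  mean(X_1) = (3 + 3 + 2 + 3 + 8 + 2) / 6 = 21/6 = 3.5
  mean(X_2) = (3 + 6 + 3 + 7 + 8 + 7) / 6 = 34/6 = 5.6667
  mean(X_3) = (5 + 8 + 4 + 7 + 3 + 1) / 6 = 28/6 = 4.6667

Step 2 — sample covariance S[i,j] = (1/(n-1)) · Σ_k (x_{k,i} - mean_i) · (x_{k,j} - mean_j), with n-1 = 5.
  S[X_1,X_1] = ((-0.5)·(-0.5) + (-0.5)·(-0.5) + (-1.5)·(-1.5) + (-0.5)·(-0.5) + (4.5)·(4.5) + (-1.5)·(-1.5)) / 5 = 25.5/5 = 5.1
  S[X_1,X_2] = ((-0.5)·(-2.6667) + (-0.5)·(0.3333) + (-1.5)·(-2.6667) + (-0.5)·(1.3333) + (4.5)·(2.3333) + (-1.5)·(1.3333)) / 5 = 13/5 = 2.6
  S[X_1,X_3] = ((-0.5)·(0.3333) + (-0.5)·(3.3333) + (-1.5)·(-0.6667) + (-0.5)·(2.3333) + (4.5)·(-1.6667) + (-1.5)·(-3.6667)) / 5 = -4/5 = -0.8
  S[X_2,X_2] = ((-2.6667)·(-2.6667) + (0.3333)·(0.3333) + (-2.6667)·(-2.6667) + (1.3333)·(1.3333) + (2.3333)·(2.3333) + (1.3333)·(1.3333)) / 5 = 23.3333/5 = 4.6667
  S[X_2,X_3] = ((-2.6667)·(0.3333) + (0.3333)·(3.3333) + (-2.6667)·(-0.6667) + (1.3333)·(2.3333) + (2.3333)·(-1.6667) + (1.3333)·(-3.6667)) / 5 = -3.6667/5 = -0.7333
  S[X_3,X_3] = ((0.3333)·(0.3333) + (3.3333)·(3.3333) + (-0.6667)·(-0.6667) + (2.3333)·(2.3333) + (-1.6667)·(-1.6667) + (-3.6667)·(-3.6667)) / 5 = 33.3333/5 = 6.6667

S is symmetric (S[j,i] = S[i,j]). Assembling:

S = [[5.1, 2.6, -0.8],
 [2.6, 4.6667, -0.7333],
 [-0.8, -0.7333, 6.6667]]


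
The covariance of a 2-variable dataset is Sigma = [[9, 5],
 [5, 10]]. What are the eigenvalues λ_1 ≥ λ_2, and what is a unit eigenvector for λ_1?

Step 1 — characteristic polynomial of 2×2 Sigma:
  det(Sigma - λI) = λ² - trace · λ + det = 0.
  trace = 9 + 10 = 19, det = 9·10 - (5)² = 65.
Step 2 — discriminant:
  Δ = trace² - 4·det = 361 - 260 = 101.
Step 3 — eigenvalues:
  λ = (trace ± √Δ)/2 = (19 ± 10.0499)/2,
  λ_1 = 14.5249,  λ_2 = 4.4751.

Step 4 — unit eigenvector for λ_1: solve (Sigma - λ_1 I)v = 0. First row:
  (9 - 14.5249)·v_x + (5)·v_y = 0, i.e. (-5.5249)·v_x + (5)·v_y = 0,
  so v ∝ (b, λ_1 - a) = (5, 5.5249) = u.
  ||u|| = √((5)² + (5.5249)²) = √(55.5249) ≈ 7.4515,
  v_1 = u/||u|| ≈ (0.671, 0.7415) (||v_1|| = 1).

λ_1 = 14.5249,  λ_2 = 4.4751;  v_1 ≈ (0.671, 0.7415)


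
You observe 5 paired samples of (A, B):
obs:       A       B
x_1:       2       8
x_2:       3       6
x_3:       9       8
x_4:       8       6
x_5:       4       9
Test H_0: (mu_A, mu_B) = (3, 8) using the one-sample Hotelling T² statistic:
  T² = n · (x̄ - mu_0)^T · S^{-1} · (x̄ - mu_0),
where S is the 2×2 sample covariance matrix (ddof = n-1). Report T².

Step 1 — sample mean vector:
  mean(A) = (2 + 3 + 9 + 8 + 4) / 5 = 26/5 = 5.2
  mean(B) = (8 + 6 + 8 + 6 + 9) / 5 = 37/5 = 7.4
  x̄ = (5.2, 7.4),  deviation x̄ - mu_0 = (5.2, 7.4) - (3, 8) = (2.2, -0.6).

Step 2 — sample covariance matrix, S[i,j] = (1/(n-1)) · Σ_k (x_{k,i} - mean_i) · (x_{k,j} - mean_j), divisor n-1 = 4:
  S[A,A] = ((-3.2)·(-3.2) + (-2.2)·(-2.2) + (3.8)·(3.8) + (2.8)·(2.8) + (-1.2)·(-1.2)) / 4 = 38.8/4 = 9.7
  S[A,B] = ((-3.2)·(0.6) + (-2.2)·(-1.4) + (3.8)·(0.6) + (2.8)·(-1.4) + (-1.2)·(1.6)) / 4 = -2.4/4 = -0.6
  S[B,B] = ((0.6)·(0.6) + (-1.4)·(-1.4) + (0.6)·(0.6) + (-1.4)·(-1.4) + (1.6)·(1.6)) / 4 = 7.2/4 = 1.8
  S = [[9.7, -0.6],
 [-0.6, 1.8]].

Step 3 — invert S. det(S) = 9.7·1.8 - (-0.6)² = 17.1.
  S^{-1} = (1/det) · [[d, -b], [-b, a]] = [[0.1053, 0.0351],
 [0.0351, 0.5673]].

Step 4 — quadratic form (x̄ - mu_0)^T · S^{-1} · (x̄ - mu_0):
  S^{-1} · (x̄ - mu_0) = (0.2105, -0.2632),
  (x̄ - mu_0)^T · [...] = (2.2)·(0.2105) + (-0.6)·(-0.2632) = 0.6211.

Step 5 — scale by n: T² = 5 · 0.6211 = 3.1053.

T² ≈ 3.1053


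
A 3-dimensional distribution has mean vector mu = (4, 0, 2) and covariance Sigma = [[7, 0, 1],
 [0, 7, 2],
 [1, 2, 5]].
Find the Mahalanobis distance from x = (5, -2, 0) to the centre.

Step 1 — centre the observation: (x - mu) = (1, -2, -2).

Step 2 — invert Sigma (cofactor / det for 3×3, or solve directly):
  Sigma^{-1} = [[0.1476, 0.0095, -0.0333],
 [0.0095, 0.1619, -0.0667],
 [-0.0333, -0.0667, 0.2333]].

Step 3 — form the quadratic (x - mu)^T · Sigma^{-1} · (x - mu):
  Sigma^{-1} · (x - mu) = (0.1952, -0.181, -0.3667).
  (x - mu)^T · [Sigma^{-1} · (x - mu)] = (1)·(0.1952) + (-2)·(-0.181) + (-2)·(-0.3667) = 1.2905.

Step 4 — take square root: d = √(1.2905) ≈ 1.136.

d(x, mu) = √(1.2905) ≈ 1.136


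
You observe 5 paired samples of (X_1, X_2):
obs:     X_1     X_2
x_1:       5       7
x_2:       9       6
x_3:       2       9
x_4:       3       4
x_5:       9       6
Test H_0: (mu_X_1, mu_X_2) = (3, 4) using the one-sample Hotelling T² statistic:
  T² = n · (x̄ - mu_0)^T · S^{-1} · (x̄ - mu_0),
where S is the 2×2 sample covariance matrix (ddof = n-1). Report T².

Step 1 — sample mean vector:
  mean(X_1) = (5 + 9 + 2 + 3 + 9) / 5 = 28/5 = 5.6
  mean(X_2) = (7 + 6 + 9 + 4 + 6) / 5 = 32/5 = 6.4
  x̄ = (5.6, 6.4),  deviation x̄ - mu_0 = (5.6, 6.4) - (3, 4) = (2.6, 2.4).

Step 2 — sample covariance matrix, S[i,j] = (1/(n-1)) · Σ_k (x_{k,i} - mean_i) · (x_{k,j} - mean_j), divisor n-1 = 4:
  S[X_1,X_1] = ((-0.6)·(-0.6) + (3.4)·(3.4) + (-3.6)·(-3.6) + (-2.6)·(-2.6) + (3.4)·(3.4)) / 4 = 43.2/4 = 10.8
  S[X_1,X_2] = ((-0.6)·(0.6) + (3.4)·(-0.4) + (-3.6)·(2.6) + (-2.6)·(-2.4) + (3.4)·(-0.4)) / 4 = -6.2/4 = -1.55
  S[X_2,X_2] = ((0.6)·(0.6) + (-0.4)·(-0.4) + (2.6)·(2.6) + (-2.4)·(-2.4) + (-0.4)·(-0.4)) / 4 = 13.2/4 = 3.3
  S = [[10.8, -1.55],
 [-1.55, 3.3]].

Step 3 — invert S. det(S) = 10.8·3.3 - (-1.55)² = 33.2375.
  S^{-1} = (1/det) · [[d, -b], [-b, a]] = [[0.0993, 0.0466],
 [0.0466, 0.3249]].

Step 4 — quadratic form (x̄ - mu_0)^T · S^{-1} · (x̄ - mu_0):
  S^{-1} · (x̄ - mu_0) = (0.3701, 0.9011),
  (x̄ - mu_0)^T · [...] = (2.6)·(0.3701) + (2.4)·(0.9011) = 3.1248.

Step 5 — scale by n: T² = 5 · 3.1248 = 15.6239.

T² ≈ 15.6239


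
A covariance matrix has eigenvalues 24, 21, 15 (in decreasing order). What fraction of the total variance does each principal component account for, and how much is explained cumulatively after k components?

Step 1 — total variance = trace(Sigma) = Σ λ_i = 24 + 21 + 15 = 60.

Step 2 — fraction explained by component i = λ_i / Σ λ:
  PC1: 24/60 = 0.4
  PC2: 21/60 = 0.35
  PC3: 15/60 = 0.25

Step 3 — cumulative fraction after k components = (λ_1 + ... + λ_k) / Σ λ:
  k = 1: 24/60 = 0.4
  k = 2: (24 + 21)/60 = 45/60 = 0.75
  k = 3: (24 + 21 + 15)/60 = 60/60 = 1

Summary (fraction, with percent):

explained: PC1 0.4 (40%), PC2 0.35 (35%), PC3 0.25 (25%);  cumulative: 0.4, 0.75, 1


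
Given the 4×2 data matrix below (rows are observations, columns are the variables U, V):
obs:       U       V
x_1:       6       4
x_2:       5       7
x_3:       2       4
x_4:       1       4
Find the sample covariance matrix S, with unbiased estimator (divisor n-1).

Step 1 — column means:
  mean(U) = (6 + 5 + 2 + 1) / 4 = 14/4 = 3.5
  mean(V) = (4 + 7 + 4 + 4) / 4 = 19/4 = 4.75

Step 2 — sample covariance S[i,j] = (1/(n-1)) · Σ_k (x_{k,i} - mean_i) · (x_{k,j} - mean_j), with n-1 = 3.
  S[U,U] = ((2.5)·(2.5) + (1.5)·(1.5) + (-1.5)·(-1.5) + (-2.5)·(-2.5)) / 3 = 17/3 = 5.6667
  S[U,V] = ((2.5)·(-0.75) + (1.5)·(2.25) + (-1.5)·(-0.75) + (-2.5)·(-0.75)) / 3 = 4.5/3 = 1.5
  S[V,V] = ((-0.75)·(-0.75) + (2.25)·(2.25) + (-0.75)·(-0.75) + (-0.75)·(-0.75)) / 3 = 6.75/3 = 2.25

S is symmetric (S[j,i] = S[i,j]). Assembling:

S = [[5.6667, 1.5],
 [1.5, 2.25]]


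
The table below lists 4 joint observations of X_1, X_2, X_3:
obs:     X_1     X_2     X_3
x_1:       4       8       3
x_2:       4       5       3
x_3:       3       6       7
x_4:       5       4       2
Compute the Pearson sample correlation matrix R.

Step 1 — column means:
  mean(X_1) = (4 + 4 + 3 + 5) / 4 = 16/4 = 4
  mean(X_2) = (8 + 5 + 6 + 4) / 4 = 23/4 = 5.75
  mean(X_3) = (3 + 3 + 7 + 2) / 4 = 15/4 = 3.75

Step 2 — sample variances and covariances s[i,j] = (1/(n-1)) · Σ_k (x_{k,i} - mean_i) · (x_{k,j} - mean_j), with n-1 = 3:
  s[X_1,X_1] = ((0)·(0) + (0)·(0) + (-1)·(-1) + (1)·(1)) / 3 = 2/3 = 0.6667
  s[X_1,X_2] = ((0)·(2.25) + (0)·(-0.75) + (-1)·(0.25) + (1)·(-1.75)) / 3 = -2/3 = -0.6667
  s[X_1,X_3] = ((0)·(-0.75) + (0)·(-0.75) + (-1)·(3.25) + (1)·(-1.75)) / 3 = -5/3 = -1.6667
  s[X_2,X_2] = ((2.25)·(2.25) + (-0.75)·(-0.75) + (0.25)·(0.25) + (-1.75)·(-1.75)) / 3 = 8.75/3 = 2.9167
  s[X_2,X_3] = ((2.25)·(-0.75) + (-0.75)·(-0.75) + (0.25)·(3.25) + (-1.75)·(-1.75)) / 3 = 2.75/3 = 0.9167
  s[X_3,X_3] = ((-0.75)·(-0.75) + (-0.75)·(-0.75) + (3.25)·(3.25) + (-1.75)·(-1.75)) / 3 = 14.75/3 = 4.9167
  Sample standard deviations s_i = √(s[i,i]):
  s(X_1) = √(0.6667) = 0.8165
  s(X_2) = √(2.9167) = 1.7078
  s(X_3) = √(4.9167) = 2.2174

Step 3 — r_{ij} = s_{ij} / (s_i · s_j):
  r[X_1,X_1] = 1 (diagonal).
  r[X_1,X_2] = -0.6667 / (0.8165 · 1.7078) = -0.6667 / 1.3944 = -0.4781
  r[X_1,X_3] = -1.6667 / (0.8165 · 2.2174) = -1.6667 / 1.8105 = -0.9206
  r[X_2,X_2] = 1 (diagonal).
  r[X_2,X_3] = 0.9167 / (1.7078 · 2.2174) = 0.9167 / 3.7869 = 0.2421
  r[X_3,X_3] = 1 (diagonal).

R is symmetric with unit diagonal. Assembling:

R = [[1, -0.4781, -0.9206],
 [-0.4781, 1, 0.2421],
 [-0.9206, 0.2421, 1]]


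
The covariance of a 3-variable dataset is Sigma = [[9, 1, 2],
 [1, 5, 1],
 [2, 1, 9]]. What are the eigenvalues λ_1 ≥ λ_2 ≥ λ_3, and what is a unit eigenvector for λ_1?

Step 1 — characteristic polynomial p(λ) = det(λI - Sigma) = λ³ - tr·λ² + c_1·λ - det, where tr = trace, c_1 = sum of the principal 2×2 minors, det = det(Sigma):
  tr = 9 + 5 + 9 = 23,
  c_1 = (9·5 - (1)²) + (9·9 - (2)²) + (5·9 - (1)²) = 44 + 77 + 44 = 165,
  det = 9·(5·9 - (1)²) - (1)·((1)·9 - (1)·(2)) + (2)·((1)·(1) - 5·(2)) = 9·(44) - (1)·(7) + (2)·(-9) = 371.
  So p(λ) = λ³ - 23λ² + 165λ - 371.
Step 2 — look for an integer root (rational root theorem: any rational root is an integer divisor of 371). Testing λ = 7:
  p(7) = 343 - 1127 + 1155 - 371 = 0  ✓
  Dividing out (λ - 7): p(λ) = (λ - 7)(λ² - 16λ + 53).
Step 3 — remaining eigenvalues from the quadratic λ² - 16λ + 53 = 0:
  Δ = 16² - 4·53 = 256 - 212 = 44,  λ = (16 ± √44)/2 = (16 ± 6.6332)/2 ≈ 11.3166 or 4.6834.
  Sorted: λ_1 = 11.3166,  λ_2 = 7,  λ_3 = 4.6834  (check: sum = 23 = tr ✓).

Step 4 — unit eigenvector for λ_1 ≈ 11.3166: v spans the null space of (Sigma - λ_1 I), whose rows are
  r_1 = (-2.3166, 1, 2),  r_2 = (1, -6.3166, 1),  r_3 = (2, 1, -2.3166).
  v is orthogonal to every row, so take v ∝ r_1 × r_2 = ((1)·(1) - (2)·(-6.3166), (2)·(1) - (-2.3166)·(1), (-2.3166)·(-6.3166) - (1)·(1)) ≈ (13.6332, 4.3166, 13.6332).
  Let u = (13.6332, 4.3166, 13.6332).
  ||u|| = √((13.6332)² + (4.3166)² + (13.6332)²) = √(390.3642) ≈ 19.7576,  v_1 = u/||u|| ≈ (0.69, 0.2185, 0.69) (||v_1|| = 1).

λ_1 = 11.3166,  λ_2 = 7,  λ_3 = 4.6834;  v_1 ≈ (0.69, 0.2185, 0.69)


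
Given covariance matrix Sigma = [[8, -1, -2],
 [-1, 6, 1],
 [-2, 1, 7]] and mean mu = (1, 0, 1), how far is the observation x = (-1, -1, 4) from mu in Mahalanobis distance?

Step 1 — centre the observation: (x - mu) = (-2, -1, 3).

Step 2 — invert Sigma (cofactor / det for 3×3, or solve directly):
  Sigma^{-1} = [[0.1362, 0.0166, 0.0365],
 [0.0166, 0.1728, -0.0199],
 [0.0365, -0.0199, 0.1561]].

Step 3 — form the quadratic (x - mu)^T · Sigma^{-1} · (x - mu):
  Sigma^{-1} · (x - mu) = (-0.1794, -0.2658, 0.4153).
  (x - mu)^T · [Sigma^{-1} · (x - mu)] = (-2)·(-0.1794) + (-1)·(-0.2658) + (3)·(0.4153) = 1.8704.

Step 4 — take square root: d = √(1.8704) ≈ 1.3676.

d(x, mu) = √(1.8704) ≈ 1.3676


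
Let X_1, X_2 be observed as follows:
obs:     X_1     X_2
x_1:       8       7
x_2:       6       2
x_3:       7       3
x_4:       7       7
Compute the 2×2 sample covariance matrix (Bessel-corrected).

Step 1 — column means:
  mean(X_1) = (8 + 6 + 7 + 7) / 4 = 28/4 = 7
  mean(X_2) = (7 + 2 + 3 + 7) / 4 = 19/4 = 4.75

Step 2 — sample covariance S[i,j] = (1/(n-1)) · Σ_k (x_{k,i} - mean_i) · (x_{k,j} - mean_j), with n-1 = 3.
  S[X_1,X_1] = ((1)·(1) + (-1)·(-1) + (0)·(0) + (0)·(0)) / 3 = 2/3 = 0.6667
  S[X_1,X_2] = ((1)·(2.25) + (-1)·(-2.75) + (0)·(-1.75) + (0)·(2.25)) / 3 = 5/3 = 1.6667
  S[X_2,X_2] = ((2.25)·(2.25) + (-2.75)·(-2.75) + (-1.75)·(-1.75) + (2.25)·(2.25)) / 3 = 20.75/3 = 6.9167

S is symmetric (S[j,i] = S[i,j]). Assembling:

S = [[0.6667, 1.6667],
 [1.6667, 6.9167]]


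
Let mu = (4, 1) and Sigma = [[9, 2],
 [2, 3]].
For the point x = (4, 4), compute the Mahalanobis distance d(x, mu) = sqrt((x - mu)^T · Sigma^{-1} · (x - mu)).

Step 1 — centre the observation: (x - mu) = (0, 3).

Step 2 — invert Sigma. det(Sigma) = 9·3 - (2)² = 23.
  Sigma^{-1} = (1/det) · [[d, -b], [-b, a]] = [[0.1304, -0.087],
 [-0.087, 0.3913]].

Step 3 — form the quadratic (x - mu)^T · Sigma^{-1} · (x - mu):
  Sigma^{-1} · (x - mu) = (-0.2609, 1.1739).
  (x - mu)^T · [Sigma^{-1} · (x - mu)] = (0)·(-0.2609) + (3)·(1.1739) = 3.5217.

Step 4 — take square root: d = √(3.5217) ≈ 1.8766.

d(x, mu) = √(3.5217) ≈ 1.8766


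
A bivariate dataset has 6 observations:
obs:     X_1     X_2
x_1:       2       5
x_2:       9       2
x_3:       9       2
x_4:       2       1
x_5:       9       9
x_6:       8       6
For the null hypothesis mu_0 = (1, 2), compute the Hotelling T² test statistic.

Step 1 — sample mean vector:
  mean(X_1) = (2 + 9 + 9 + 2 + 9 + 8) / 6 = 39/6 = 6.5
  mean(X_2) = (5 + 2 + 2 + 1 + 9 + 6) / 6 = 25/6 = 4.1667
  x̄ = (6.5, 4.1667),  deviation x̄ - mu_0 = (6.5, 4.1667) - (1, 2) = (5.5, 2.1667).

Step 2 — sample covariance matrix, S[i,j] = (1/(n-1)) · Σ_k (x_{k,i} - mean_i) · (x_{k,j} - mean_j), divisor n-1 = 5:
  S[X_1,X_1] = ((-4.5)·(-4.5) + (2.5)·(2.5) + (2.5)·(2.5) + (-4.5)·(-4.5) + (2.5)·(2.5) + (1.5)·(1.5)) / 5 = 61.5/5 = 12.3
  S[X_1,X_2] = ((-4.5)·(0.8333) + (2.5)·(-2.1667) + (2.5)·(-2.1667) + (-4.5)·(-3.1667) + (2.5)·(4.8333) + (1.5)·(1.8333)) / 5 = 14.5/5 = 2.9
  S[X_2,X_2] = ((0.8333)·(0.8333) + (-2.1667)·(-2.1667) + (-2.1667)·(-2.1667) + (-3.1667)·(-3.1667) + (4.8333)·(4.8333) + (1.8333)·(1.8333)) / 5 = 46.8333/5 = 9.3667
  S = [[12.3, 2.9],
 [2.9, 9.3667]].

Step 3 — invert S. det(S) = 12.3·9.3667 - (2.9)² = 106.8.
  S^{-1} = (1/det) · [[d, -b], [-b, a]] = [[0.0877, -0.0272],
 [-0.0272, 0.1152]].

Step 4 — quadratic form (x̄ - mu_0)^T · S^{-1} · (x̄ - mu_0):
  S^{-1} · (x̄ - mu_0) = (0.4235, 0.1002),
  (x̄ - mu_0)^T · [...] = (5.5)·(0.4235) + (2.1667)·(0.1002) = 2.5465.

Step 5 — scale by n: T² = 6 · 2.5465 = 15.279.

T² ≈ 15.279


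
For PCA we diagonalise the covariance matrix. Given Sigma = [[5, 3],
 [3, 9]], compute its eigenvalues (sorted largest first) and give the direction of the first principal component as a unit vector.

Step 1 — characteristic polynomial of 2×2 Sigma:
  det(Sigma - λI) = λ² - trace · λ + det = 0.
  trace = 5 + 9 = 14, det = 5·9 - (3)² = 36.
Step 2 — discriminant:
  Δ = trace² - 4·det = 196 - 144 = 52.
Step 3 — eigenvalues:
  λ = (trace ± √Δ)/2 = (14 ± 7.2111)/2,
  λ_1 = 10.6056,  λ_2 = 3.3944.

Step 4 — unit eigenvector for λ_1: solve (Sigma - λ_1 I)v = 0. First row:
  (5 - 10.6056)·v_x + (3)·v_y = 0, i.e. (-5.6056)·v_x + (3)·v_y = 0,
  so v ∝ (b, λ_1 - a) = (3, 5.6056) = u.
  ||u|| = √((3)² + (5.6056)²) = √(40.4222) ≈ 6.3578,
  v_1 = u/||u|| ≈ (0.4719, 0.8817) (||v_1|| = 1).

λ_1 = 10.6056,  λ_2 = 3.3944;  v_1 ≈ (0.4719, 0.8817)


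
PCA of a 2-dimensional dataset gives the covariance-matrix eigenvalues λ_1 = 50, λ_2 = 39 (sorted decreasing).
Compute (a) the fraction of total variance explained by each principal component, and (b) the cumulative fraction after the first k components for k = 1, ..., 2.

Step 1 — total variance = trace(Sigma) = Σ λ_i = 50 + 39 = 89.

Step 2 — fraction explained by component i = λ_i / Σ λ:
  PC1: 50/89 = 0.5618
  PC2: 39/89 = 0.4382

Step 3 — cumulative fraction after k components = (λ_1 + ... + λ_k) / Σ λ:
  k = 1: 50/89 = 0.5618
  k = 2: (50 + 39)/89 = 89/89 = 1

Summary (fraction, with percent):

explained: PC1 0.5618 (56.18%), PC2 0.4382 (43.82%);  cumulative: 0.5618, 1


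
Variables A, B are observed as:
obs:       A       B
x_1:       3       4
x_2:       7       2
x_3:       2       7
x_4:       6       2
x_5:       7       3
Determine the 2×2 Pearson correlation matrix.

Step 1 — column means:
  mean(A) = (3 + 7 + 2 + 6 + 7) / 5 = 25/5 = 5
  mean(B) = (4 + 2 + 7 + 2 + 3) / 5 = 18/5 = 3.6

Step 2 — sample variances and covariances s[i,j] = (1/(n-1)) · Σ_k (x_{k,i} - mean_i) · (x_{k,j} - mean_j), with n-1 = 4:
  s[A,A] = ((-2)·(-2) + (2)·(2) + (-3)·(-3) + (1)·(1) + (2)·(2)) / 4 = 22/4 = 5.5
  s[A,B] = ((-2)·(0.4) + (2)·(-1.6) + (-3)·(3.4) + (1)·(-1.6) + (2)·(-0.6)) / 4 = -17/4 = -4.25
  s[B,B] = ((0.4)·(0.4) + (-1.6)·(-1.6) + (3.4)·(3.4) + (-1.6)·(-1.6) + (-0.6)·(-0.6)) / 4 = 17.2/4 = 4.3
  Sample standard deviations s_i = √(s[i,i]):
  s(A) = √(5.5) = 2.3452
  s(B) = √(4.3) = 2.0736

Step 3 — r_{ij} = s_{ij} / (s_i · s_j):
  r[A,A] = 1 (diagonal).
  r[A,B] = -4.25 / (2.3452 · 2.0736) = -4.25 / 4.8631 = -0.8739
  r[B,B] = 1 (diagonal).

R is symmetric with unit diagonal. Assembling:

R = [[1, -0.8739],
 [-0.8739, 1]]


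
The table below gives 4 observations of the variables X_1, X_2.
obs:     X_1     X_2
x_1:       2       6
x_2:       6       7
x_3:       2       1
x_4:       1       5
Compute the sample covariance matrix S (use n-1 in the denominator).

Step 1 — column means:
  mean(X_1) = (2 + 6 + 2 + 1) / 4 = 11/4 = 2.75
  mean(X_2) = (6 + 7 + 1 + 5) / 4 = 19/4 = 4.75

Step 2 — sample covariance S[i,j] = (1/(n-1)) · Σ_k (x_{k,i} - mean_i) · (x_{k,j} - mean_j), with n-1 = 3.
  S[X_1,X_1] = ((-0.75)·(-0.75) + (3.25)·(3.25) + (-0.75)·(-0.75) + (-1.75)·(-1.75)) / 3 = 14.75/3 = 4.9167
  S[X_1,X_2] = ((-0.75)·(1.25) + (3.25)·(2.25) + (-0.75)·(-3.75) + (-1.75)·(0.25)) / 3 = 8.75/3 = 2.9167
  S[X_2,X_2] = ((1.25)·(1.25) + (2.25)·(2.25) + (-3.75)·(-3.75) + (0.25)·(0.25)) / 3 = 20.75/3 = 6.9167

S is symmetric (S[j,i] = S[i,j]). Assembling:

S = [[4.9167, 2.9167],
 [2.9167, 6.9167]]


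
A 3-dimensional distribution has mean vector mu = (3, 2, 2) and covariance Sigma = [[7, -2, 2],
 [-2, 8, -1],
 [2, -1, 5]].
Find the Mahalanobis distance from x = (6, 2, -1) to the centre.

Step 1 — centre the observation: (x - mu) = (3, 0, -3).

Step 2 — invert Sigma (cofactor / det for 3×3, or solve directly):
  Sigma^{-1} = [[0.1703, 0.0349, -0.0611],
 [0.0349, 0.1354, 0.0131],
 [-0.0611, 0.0131, 0.2271]].

Step 3 — form the quadratic (x - mu)^T · Sigma^{-1} · (x - mu):
  Sigma^{-1} · (x - mu) = (0.6943, 0.0655, -0.8646).
  (x - mu)^T · [Sigma^{-1} · (x - mu)] = (3)·(0.6943) + (0)·(0.0655) + (-3)·(-0.8646) = 4.6769.

Step 4 — take square root: d = √(4.6769) ≈ 2.1626.

d(x, mu) = √(4.6769) ≈ 2.1626


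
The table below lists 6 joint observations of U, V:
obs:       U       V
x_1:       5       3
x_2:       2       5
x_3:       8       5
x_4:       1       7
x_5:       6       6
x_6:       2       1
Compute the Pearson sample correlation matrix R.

Step 1 — column means:
  mean(U) = (5 + 2 + 8 + 1 + 6 + 2) / 6 = 24/6 = 4
  mean(V) = (3 + 5 + 5 + 7 + 6 + 1) / 6 = 27/6 = 4.5

Step 2 — sample variances and covariances s[i,j] = (1/(n-1)) · Σ_k (x_{k,i} - mean_i) · (x_{k,j} - mean_j), with n-1 = 5:
  s[U,U] = ((1)·(1) + (-2)·(-2) + (4)·(4) + (-3)·(-3) + (2)·(2) + (-2)·(-2)) / 5 = 38/5 = 7.6
  s[U,V] = ((1)·(-1.5) + (-2)·(0.5) + (4)·(0.5) + (-3)·(2.5) + (2)·(1.5) + (-2)·(-3.5)) / 5 = 2/5 = 0.4
  s[V,V] = ((-1.5)·(-1.5) + (0.5)·(0.5) + (0.5)·(0.5) + (2.5)·(2.5) + (1.5)·(1.5) + (-3.5)·(-3.5)) / 5 = 23.5/5 = 4.7
  Sample standard deviations s_i = √(s[i,i]):
  s(U) = √(7.6) = 2.7568
  s(V) = √(4.7) = 2.1679

Step 3 — r_{ij} = s_{ij} / (s_i · s_j):
  r[U,U] = 1 (diagonal).
  r[U,V] = 0.4 / (2.7568 · 2.1679) = 0.4 / 5.9766 = 0.0669
  r[V,V] = 1 (diagonal).

R is symmetric with unit diagonal. Assembling:

R = [[1, 0.0669],
 [0.0669, 1]]


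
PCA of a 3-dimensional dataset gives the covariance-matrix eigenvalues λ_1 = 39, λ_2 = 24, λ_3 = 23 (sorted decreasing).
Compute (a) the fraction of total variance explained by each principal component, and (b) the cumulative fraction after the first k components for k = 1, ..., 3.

Step 1 — total variance = trace(Sigma) = Σ λ_i = 39 + 24 + 23 = 86.

Step 2 — fraction explained by component i = λ_i / Σ λ:
  PC1: 39/86 = 0.4535
  PC2: 24/86 = 0.2791
  PC3: 23/86 = 0.2674

Step 3 — cumulative fraction after k components = (λ_1 + ... + λ_k) / Σ λ:
  k = 1: 39/86 = 0.4535
  k = 2: (39 + 24)/86 = 63/86 = 0.7326
  k = 3: (39 + 24 + 23)/86 = 86/86 = 1

Summary (fraction, with percent):

explained: PC1 0.4535 (45.35%), PC2 0.2791 (27.91%), PC3 0.2674 (26.74%);  cumulative: 0.4535, 0.7326, 1


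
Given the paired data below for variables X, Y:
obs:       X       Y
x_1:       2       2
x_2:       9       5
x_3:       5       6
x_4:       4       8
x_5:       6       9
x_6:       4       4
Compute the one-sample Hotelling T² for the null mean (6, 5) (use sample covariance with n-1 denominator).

Step 1 — sample mean vector:
  mean(X) = (2 + 9 + 5 + 4 + 6 + 4) / 6 = 30/6 = 5
  mean(Y) = (2 + 5 + 6 + 8 + 9 + 4) / 6 = 34/6 = 5.6667
  x̄ = (5, 5.6667),  deviation x̄ - mu_0 = (5, 5.6667) - (6, 5) = (-1, 0.6667).

Step 2 — sample covariance matrix, S[i,j] = (1/(n-1)) · Σ_k (x_{k,i} - mean_i) · (x_{k,j} - mean_j), divisor n-1 = 5:
  S[X,X] = ((-3)·(-3) + (4)·(4) + (0)·(0) + (-1)·(-1) + (1)·(1) + (-1)·(-1)) / 5 = 28/5 = 5.6
  S[X,Y] = ((-3)·(-3.6667) + (4)·(-0.6667) + (0)·(0.3333) + (-1)·(2.3333) + (1)·(3.3333) + (-1)·(-1.6667)) / 5 = 11/5 = 2.2
  S[Y,Y] = ((-3.6667)·(-3.6667) + (-0.6667)·(-0.6667) + (0.3333)·(0.3333) + (2.3333)·(2.3333) + (3.3333)·(3.3333) + (-1.6667)·(-1.6667)) / 5 = 33.3333/5 = 6.6667
  S = [[5.6, 2.2],
 [2.2, 6.6667]].

Step 3 — invert S. det(S) = 5.6·6.6667 - (2.2)² = 32.4933.
  S^{-1} = (1/det) · [[d, -b], [-b, a]] = [[0.2052, -0.0677],
 [-0.0677, 0.1723]].

Step 4 — quadratic form (x̄ - mu_0)^T · S^{-1} · (x̄ - mu_0):
  S^{-1} · (x̄ - mu_0) = (-0.2503, 0.1826),
  (x̄ - mu_0)^T · [...] = (-1)·(-0.2503) + (0.6667)·(0.1826) = 0.372.

Step 5 — scale by n: T² = 6 · 0.372 = 2.2323.

T² ≈ 2.2323


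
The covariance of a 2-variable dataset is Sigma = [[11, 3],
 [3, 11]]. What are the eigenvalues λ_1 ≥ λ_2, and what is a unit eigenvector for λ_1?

Step 1 — characteristic polynomial of 2×2 Sigma:
  det(Sigma - λI) = λ² - trace · λ + det = 0.
  trace = 11 + 11 = 22, det = 11·11 - (3)² = 112.
Step 2 — discriminant:
  Δ = trace² - 4·det = 484 - 448 = 36.
Step 3 — eigenvalues:
  λ = (trace ± √Δ)/2 = (22 ± 6)/2,
  λ_1 = 14,  λ_2 = 8.

Step 4 — unit eigenvector for λ_1: solve (Sigma - λ_1 I)v = 0. First row:
  (11 - 14)·v_x + (3)·v_y = 0, i.e. (-3)·v_x + (3)·v_y = 0,
  so v ∝ (b, λ_1 - a) = (3, 3) = u.
  ||u|| = √((3)² + (3)²) = √(18) ≈ 4.2426,
  v_1 = u/||u|| ≈ (0.7071, 0.7071) (||v_1|| = 1).

λ_1 = 14,  λ_2 = 8;  v_1 ≈ (0.7071, 0.7071)


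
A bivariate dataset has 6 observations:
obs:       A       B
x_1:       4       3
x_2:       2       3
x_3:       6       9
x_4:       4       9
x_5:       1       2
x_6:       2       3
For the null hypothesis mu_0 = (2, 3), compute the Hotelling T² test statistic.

Step 1 — sample mean vector:
  mean(A) = (4 + 2 + 6 + 4 + 1 + 2) / 6 = 19/6 = 3.1667
  mean(B) = (3 + 3 + 9 + 9 + 2 + 3) / 6 = 29/6 = 4.8333
  x̄ = (3.1667, 4.8333),  deviation x̄ - mu_0 = (3.1667, 4.8333) - (2, 3) = (1.1667, 1.8333).

Step 2 — sample covariance matrix, S[i,j] = (1/(n-1)) · Σ_k (x_{k,i} - mean_i) · (x_{k,j} - mean_j), divisor n-1 = 5:
  S[A,A] = ((0.8333)·(0.8333) + (-1.1667)·(-1.1667) + (2.8333)·(2.8333) + (0.8333)·(0.8333) + (-2.1667)·(-2.1667) + (-1.1667)·(-1.1667)) / 5 = 16.8333/5 = 3.3667
  S[A,B] = ((0.8333)·(-1.8333) + (-1.1667)·(-1.8333) + (2.8333)·(4.1667) + (0.8333)·(4.1667) + (-2.1667)·(-2.8333) + (-1.1667)·(-1.8333)) / 5 = 24.1667/5 = 4.8333
  S[B,B] = ((-1.8333)·(-1.8333) + (-1.8333)·(-1.8333) + (4.1667)·(4.1667) + (4.1667)·(4.1667) + (-2.8333)·(-2.8333) + (-1.8333)·(-1.8333)) / 5 = 52.8333/5 = 10.5667
  S = [[3.3667, 4.8333],
 [4.8333, 10.5667]].

Step 3 — invert S. det(S) = 3.3667·10.5667 - (4.8333)² = 12.2133.
  S^{-1} = (1/det) · [[d, -b], [-b, a]] = [[0.8652, -0.3957],
 [-0.3957, 0.2757]].

Step 4 — quadratic form (x̄ - mu_0)^T · S^{-1} · (x̄ - mu_0):
  S^{-1} · (x̄ - mu_0) = (0.2838, 0.0437),
  (x̄ - mu_0)^T · [...] = (1.1667)·(0.2838) + (1.8333)·(0.0437) = 0.4112.

Step 5 — scale by n: T² = 6 · 0.4112 = 2.4672.

T² ≈ 2.4672


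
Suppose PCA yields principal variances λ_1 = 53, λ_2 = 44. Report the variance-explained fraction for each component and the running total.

Step 1 — total variance = trace(Sigma) = Σ λ_i = 53 + 44 = 97.

Step 2 — fraction explained by component i = λ_i / Σ λ:
  PC1: 53/97 = 0.5464
  PC2: 44/97 = 0.4536

Step 3 — cumulative fraction after k components = (λ_1 + ... + λ_k) / Σ λ:
  k = 1: 53/97 = 0.5464
  k = 2: (53 + 44)/97 = 97/97 = 1

Summary (fraction, with percent):

explained: PC1 0.5464 (54.64%), PC2 0.4536 (45.36%);  cumulative: 0.5464, 1


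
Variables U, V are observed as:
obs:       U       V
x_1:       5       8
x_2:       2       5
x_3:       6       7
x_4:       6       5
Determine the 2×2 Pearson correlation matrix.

Step 1 — column means:
  mean(U) = (5 + 2 + 6 + 6) / 4 = 19/4 = 4.75
  mean(V) = (8 + 5 + 7 + 5) / 4 = 25/4 = 6.25

Step 2 — sample variances and covariances s[i,j] = (1/(n-1)) · Σ_k (x_{k,i} - mean_i) · (x_{k,j} - mean_j), with n-1 = 3:
  s[U,U] = ((0.25)·(0.25) + (-2.75)·(-2.75) + (1.25)·(1.25) + (1.25)·(1.25)) / 3 = 10.75/3 = 3.5833
  s[U,V] = ((0.25)·(1.75) + (-2.75)·(-1.25) + (1.25)·(0.75) + (1.25)·(-1.25)) / 3 = 3.25/3 = 1.0833
  s[V,V] = ((1.75)·(1.75) + (-1.25)·(-1.25) + (0.75)·(0.75) + (-1.25)·(-1.25)) / 3 = 6.75/3 = 2.25
  Sample standard deviations s_i = √(s[i,i]):
  s(U) = √(3.5833) = 1.893
  s(V) = √(2.25) = 1.5

Step 3 — r_{ij} = s_{ij} / (s_i · s_j):
  r[U,U] = 1 (diagonal).
  r[U,V] = 1.0833 / (1.893 · 1.5) = 1.0833 / 2.8395 = 0.3815
  r[V,V] = 1 (diagonal).

R is symmetric with unit diagonal. Assembling:

R = [[1, 0.3815],
 [0.3815, 1]]


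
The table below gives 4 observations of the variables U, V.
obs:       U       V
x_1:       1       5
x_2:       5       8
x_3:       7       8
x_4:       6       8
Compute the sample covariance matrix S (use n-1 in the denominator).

Step 1 — column means:
  mean(U) = (1 + 5 + 7 + 6) / 4 = 19/4 = 4.75
  mean(V) = (5 + 8 + 8 + 8) / 4 = 29/4 = 7.25

Step 2 — sample covariance S[i,j] = (1/(n-1)) · Σ_k (x_{k,i} - mean_i) · (x_{k,j} - mean_j), with n-1 = 3.
  S[U,U] = ((-3.75)·(-3.75) + (0.25)·(0.25) + (2.25)·(2.25) + (1.25)·(1.25)) / 3 = 20.75/3 = 6.9167
  S[U,V] = ((-3.75)·(-2.25) + (0.25)·(0.75) + (2.25)·(0.75) + (1.25)·(0.75)) / 3 = 11.25/3 = 3.75
  S[V,V] = ((-2.25)·(-2.25) + (0.75)·(0.75) + (0.75)·(0.75) + (0.75)·(0.75)) / 3 = 6.75/3 = 2.25

S is symmetric (S[j,i] = S[i,j]). Assembling:

S = [[6.9167, 3.75],
 [3.75, 2.25]]


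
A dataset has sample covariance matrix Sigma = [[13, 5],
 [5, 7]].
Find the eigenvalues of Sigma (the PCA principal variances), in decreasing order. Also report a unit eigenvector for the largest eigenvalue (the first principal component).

Step 1 — characteristic polynomial of 2×2 Sigma:
  det(Sigma - λI) = λ² - trace · λ + det = 0.
  trace = 13 + 7 = 20, det = 13·7 - (5)² = 66.
Step 2 — discriminant:
  Δ = trace² - 4·det = 400 - 264 = 136.
Step 3 — eigenvalues:
  λ = (trace ± √Δ)/2 = (20 ± 11.6619)/2,
  λ_1 = 15.831,  λ_2 = 4.169.

Step 4 — unit eigenvector for λ_1: solve (Sigma - λ_1 I)v = 0. First row:
  (13 - 15.831)·v_x + (5)·v_y = 0, i.e. (-2.831)·v_x + (5)·v_y = 0,
  so v ∝ (b, λ_1 - a) = (5, 2.831) = u.
  ||u|| = √((5)² + (2.831)²) = √(33.0143) ≈ 5.7458,
  v_1 = u/||u|| ≈ (0.8702, 0.4927) (||v_1|| = 1).

λ_1 = 15.831,  λ_2 = 4.169;  v_1 ≈ (0.8702, 0.4927)


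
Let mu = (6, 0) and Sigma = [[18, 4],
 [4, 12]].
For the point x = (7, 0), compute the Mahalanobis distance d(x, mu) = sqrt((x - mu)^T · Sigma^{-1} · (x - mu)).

Step 1 — centre the observation: (x - mu) = (1, 0).

Step 2 — invert Sigma. det(Sigma) = 18·12 - (4)² = 200.
  Sigma^{-1} = (1/det) · [[d, -b], [-b, a]] = [[0.06, -0.02],
 [-0.02, 0.09]].

Step 3 — form the quadratic (x - mu)^T · Sigma^{-1} · (x - mu):
  Sigma^{-1} · (x - mu) = (0.06, -0.02).
  (x - mu)^T · [Sigma^{-1} · (x - mu)] = (1)·(0.06) + (0)·(-0.02) = 0.06.

Step 4 — take square root: d = √(0.06) ≈ 0.2449.

d(x, mu) = √(0.06) ≈ 0.2449


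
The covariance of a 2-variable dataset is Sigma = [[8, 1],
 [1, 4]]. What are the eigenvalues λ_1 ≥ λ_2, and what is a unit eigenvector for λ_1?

Step 1 — characteristic polynomial of 2×2 Sigma:
  det(Sigma - λI) = λ² - trace · λ + det = 0.
  trace = 8 + 4 = 12, det = 8·4 - (1)² = 31.
Step 2 — discriminant:
  Δ = trace² - 4·det = 144 - 124 = 20.
Step 3 — eigenvalues:
  λ = (trace ± √Δ)/2 = (12 ± 4.4721)/2,
  λ_1 = 8.2361,  λ_2 = 3.7639.

Step 4 — unit eigenvector for λ_1: solve (Sigma - λ_1 I)v = 0. First row:
  (8 - 8.2361)·v_x + (1)·v_y = 0, i.e. (-0.2361)·v_x + (1)·v_y = 0,
  so v ∝ (b, λ_1 - a) = (1, 0.2361) = u.
  ||u|| = √((1)² + (0.2361)²) = √(1.0557) ≈ 1.0275,
  v_1 = u/||u|| ≈ (0.9732, 0.2298) (||v_1|| = 1).

λ_1 = 8.2361,  λ_2 = 3.7639;  v_1 ≈ (0.9732, 0.2298)


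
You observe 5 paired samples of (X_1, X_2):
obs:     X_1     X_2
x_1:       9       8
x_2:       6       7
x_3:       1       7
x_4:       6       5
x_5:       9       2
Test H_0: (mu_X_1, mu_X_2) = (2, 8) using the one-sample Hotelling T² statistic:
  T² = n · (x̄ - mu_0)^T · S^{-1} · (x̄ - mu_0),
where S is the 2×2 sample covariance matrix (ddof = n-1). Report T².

Step 1 — sample mean vector:
  mean(X_1) = (9 + 6 + 1 + 6 + 9) / 5 = 31/5 = 6.2
  mean(X_2) = (8 + 7 + 7 + 5 + 2) / 5 = 29/5 = 5.8
  x̄ = (6.2, 5.8),  deviation x̄ - mu_0 = (6.2, 5.8) - (2, 8) = (4.2, -2.2).

Step 2 — sample covariance matrix, S[i,j] = (1/(n-1)) · Σ_k (x_{k,i} - mean_i) · (x_{k,j} - mean_j), divisor n-1 = 4:
  S[X_1,X_1] = ((2.8)·(2.8) + (-0.2)·(-0.2) + (-5.2)·(-5.2) + (-0.2)·(-0.2) + (2.8)·(2.8)) / 4 = 42.8/4 = 10.7
  S[X_1,X_2] = ((2.8)·(2.2) + (-0.2)·(1.2) + (-5.2)·(1.2) + (-0.2)·(-0.8) + (2.8)·(-3.8)) / 4 = -10.8/4 = -2.7
  S[X_2,X_2] = ((2.2)·(2.2) + (1.2)·(1.2) + (1.2)·(1.2) + (-0.8)·(-0.8) + (-3.8)·(-3.8)) / 4 = 22.8/4 = 5.7
  S = [[10.7, -2.7],
 [-2.7, 5.7]].

Step 3 — invert S. det(S) = 10.7·5.7 - (-2.7)² = 53.7.
  S^{-1} = (1/det) · [[d, -b], [-b, a]] = [[0.1061, 0.0503],
 [0.0503, 0.1993]].

Step 4 — quadratic form (x̄ - mu_0)^T · S^{-1} · (x̄ - mu_0):
  S^{-1} · (x̄ - mu_0) = (0.3352, -0.2272),
  (x̄ - mu_0)^T · [...] = (4.2)·(0.3352) + (-2.2)·(-0.2272) = 1.9076.

Step 5 — scale by n: T² = 5 · 1.9076 = 9.5382.

T² ≈ 9.5382


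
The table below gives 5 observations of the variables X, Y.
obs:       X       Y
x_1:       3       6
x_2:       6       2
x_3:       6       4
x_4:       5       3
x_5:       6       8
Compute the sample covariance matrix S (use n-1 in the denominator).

Step 1 — column means:
  mean(X) = (3 + 6 + 6 + 5 + 6) / 5 = 26/5 = 5.2
  mean(Y) = (6 + 2 + 4 + 3 + 8) / 5 = 23/5 = 4.6

Step 2 — sample covariance S[i,j] = (1/(n-1)) · Σ_k (x_{k,i} - mean_i) · (x_{k,j} - mean_j), with n-1 = 4.
  S[X,X] = ((-2.2)·(-2.2) + (0.8)·(0.8) + (0.8)·(0.8) + (-0.2)·(-0.2) + (0.8)·(0.8)) / 4 = 6.8/4 = 1.7
  S[X,Y] = ((-2.2)·(1.4) + (0.8)·(-2.6) + (0.8)·(-0.6) + (-0.2)·(-1.6) + (0.8)·(3.4)) / 4 = -2.6/4 = -0.65
  S[Y,Y] = ((1.4)·(1.4) + (-2.6)·(-2.6) + (-0.6)·(-0.6) + (-1.6)·(-1.6) + (3.4)·(3.4)) / 4 = 23.2/4 = 5.8

S is symmetric (S[j,i] = S[i,j]). Assembling:

S = [[1.7, -0.65],
 [-0.65, 5.8]]


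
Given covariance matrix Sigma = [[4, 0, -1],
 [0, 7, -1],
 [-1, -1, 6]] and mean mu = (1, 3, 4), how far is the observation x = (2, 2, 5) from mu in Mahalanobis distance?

Step 1 — centre the observation: (x - mu) = (1, -1, 1).

Step 2 — invert Sigma (cofactor / det for 3×3, or solve directly):
  Sigma^{-1} = [[0.2611, 0.0064, 0.0446],
 [0.0064, 0.1465, 0.0255],
 [0.0446, 0.0255, 0.1783]].

Step 3 — form the quadratic (x - mu)^T · Sigma^{-1} · (x - mu):
  Sigma^{-1} · (x - mu) = (0.2994, -0.1146, 0.1975).
  (x - mu)^T · [Sigma^{-1} · (x - mu)] = (1)·(0.2994) + (-1)·(-0.1146) + (1)·(0.1975) = 0.6115.

Step 4 — take square root: d = √(0.6115) ≈ 0.782.

d(x, mu) = √(0.6115) ≈ 0.782


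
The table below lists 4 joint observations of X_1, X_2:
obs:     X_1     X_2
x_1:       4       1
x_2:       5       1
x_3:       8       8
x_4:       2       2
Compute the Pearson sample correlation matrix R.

Step 1 — column means:
  mean(X_1) = (4 + 5 + 8 + 2) / 4 = 19/4 = 4.75
  mean(X_2) = (1 + 1 + 8 + 2) / 4 = 12/4 = 3

Step 2 — sample variances and covariances s[i,j] = (1/(n-1)) · Σ_k (x_{k,i} - mean_i) · (x_{k,j} - mean_j), with n-1 = 3:
  s[X_1,X_1] = ((-0.75)·(-0.75) + (0.25)·(0.25) + (3.25)·(3.25) + (-2.75)·(-2.75)) / 3 = 18.75/3 = 6.25
  s[X_1,X_2] = ((-0.75)·(-2) + (0.25)·(-2) + (3.25)·(5) + (-2.75)·(-1)) / 3 = 20/3 = 6.6667
  s[X_2,X_2] = ((-2)·(-2) + (-2)·(-2) + (5)·(5) + (-1)·(-1)) / 3 = 34/3 = 11.3333
  Sample standard deviations s_i = √(s[i,i]):
  s(X_1) = √(6.25) = 2.5
  s(X_2) = √(11.3333) = 3.3665

Step 3 — r_{ij} = s_{ij} / (s_i · s_j):
  r[X_1,X_1] = 1 (diagonal).
  r[X_1,X_2] = 6.6667 / (2.5 · 3.3665) = 6.6667 / 8.4163 = 0.7921
  r[X_2,X_2] = 1 (diagonal).

R is symmetric with unit diagonal. Assembling:

R = [[1, 0.7921],
 [0.7921, 1]]


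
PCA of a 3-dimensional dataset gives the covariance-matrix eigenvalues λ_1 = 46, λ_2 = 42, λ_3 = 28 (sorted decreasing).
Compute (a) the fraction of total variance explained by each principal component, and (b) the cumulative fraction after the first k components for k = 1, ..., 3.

Step 1 — total variance = trace(Sigma) = Σ λ_i = 46 + 42 + 28 = 116.

Step 2 — fraction explained by component i = λ_i / Σ λ:
  PC1: 46/116 = 0.3966
  PC2: 42/116 = 0.3621
  PC3: 28/116 = 0.2414

Step 3 — cumulative fraction after k components = (λ_1 + ... + λ_k) / Σ λ:
  k = 1: 46/116 = 0.3966
  k = 2: (46 + 42)/116 = 88/116 = 0.7586
  k = 3: (46 + 42 + 28)/116 = 116/116 = 1

Summary (fraction, with percent):

explained: PC1 0.3966 (39.66%), PC2 0.3621 (36.21%), PC3 0.2414 (24.14%);  cumulative: 0.3966, 0.7586, 1


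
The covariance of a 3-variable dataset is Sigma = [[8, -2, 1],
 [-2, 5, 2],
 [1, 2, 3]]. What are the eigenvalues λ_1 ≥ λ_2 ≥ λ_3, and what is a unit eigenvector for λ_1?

Step 1 — characteristic polynomial p(λ) = det(λI - Sigma) = λ³ - tr·λ² + c_1·λ - det, where tr = trace, c_1 = sum of the principal 2×2 minors, det = det(Sigma):
  tr = 8 + 5 + 3 = 16,
  c_1 = (8·5 - (-2)²) + (8·3 - (1)²) + (5·3 - (2)²) = 36 + 23 + 11 = 70,
  det = 8·(5·3 - (2)²) - (-2)·((-2)·3 - (2)·(1)) + (1)·((-2)·(2) - 5·(1)) = 8·(11) - (-2)·(-8) + (1)·(-9) = 63.
  So p(λ) = λ³ - 16λ² + 70λ - 63.
Step 2 — look for an integer root (rational root theorem: any rational root is an integer divisor of 63). Testing λ = 9:
  p(9) = 729 - 1296 + 630 - 63 = 0  ✓
  Dividing out (λ - 9): p(λ) = (λ - 9)(λ² - 7λ + 7).
Step 3 — remaining eigenvalues from the quadratic λ² - 7λ + 7 = 0:
  Δ = 7² - 4·7 = 49 - 28 = 21,  λ = (7 ± √21)/2 = (7 ± 4.5826)/2 ≈ 5.7913 or 1.2087.
  Sorted: λ_1 = 9,  λ_2 = 5.7913,  λ_3 = 1.2087  (check: sum = 16 = tr ✓).

Step 4 — unit eigenvector for λ_1 = 9: v spans the null space of (Sigma - λ_1 I), whose rows are
  r_1 = (-1, -2, 1),  r_2 = (-2, -4, 2),  r_3 = (1, 2, -6).
  v is orthogonal to every row, so take v ∝ r_1 × r_3 = ((-2)·(-6) - (1)·(2), (1)·(1) - (-1)·(-6), (-1)·(2) - (-2)·(1)) = (10, -5, 0).
  Rescale (divide by 5): u = (2, -1, 0).
  ||u|| = √((2)² + (-1)² + (0)²) = √(5) ≈ 2.2361,  v_1 = u/||u|| ≈ (0.8944, -0.4472, 0) (||v_1|| = 1).

λ_1 = 9,  λ_2 = 5.7913,  λ_3 = 1.2087;  v_1 ≈ (0.8944, -0.4472, 0)


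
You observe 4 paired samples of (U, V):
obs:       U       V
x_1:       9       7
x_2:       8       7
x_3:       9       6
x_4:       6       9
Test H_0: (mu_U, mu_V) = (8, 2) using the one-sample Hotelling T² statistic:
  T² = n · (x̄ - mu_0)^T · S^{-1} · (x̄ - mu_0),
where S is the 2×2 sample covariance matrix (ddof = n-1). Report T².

Step 1 — sample mean vector:
  mean(U) = (9 + 8 + 9 + 6) / 4 = 32/4 = 8
  mean(V) = (7 + 7 + 6 + 9) / 4 = 29/4 = 7.25
  x̄ = (8, 7.25),  deviation x̄ - mu_0 = (8, 7.25) - (8, 2) = (0, 5.25).

Step 2 — sample covariance matrix, S[i,j] = (1/(n-1)) · Σ_k (x_{k,i} - mean_i) · (x_{k,j} - mean_j), divisor n-1 = 3:
  S[U,U] = ((1)·(1) + (0)·(0) + (1)·(1) + (-2)·(-2)) / 3 = 6/3 = 2
  S[U,V] = ((1)·(-0.25) + (0)·(-0.25) + (1)·(-1.25) + (-2)·(1.75)) / 3 = -5/3 = -1.6667
  S[V,V] = ((-0.25)·(-0.25) + (-0.25)·(-0.25) + (-1.25)·(-1.25) + (1.75)·(1.75)) / 3 = 4.75/3 = 1.5833
  S = [[2, -1.6667],
 [-1.6667, 1.5833]].

Step 3 — invert S. det(S) = 2·1.5833 - (-1.6667)² = 0.3889.
  S^{-1} = (1/det) · [[d, -b], [-b, a]] = [[4.0714, 4.2857],
 [4.2857, 5.1429]].

Step 4 — quadratic form (x̄ - mu_0)^T · S^{-1} · (x̄ - mu_0):
  S^{-1} · (x̄ - mu_0) = (22.5, 27),
  (x̄ - mu_0)^T · [...] = (0)·(22.5) + (5.25)·(27) = 141.75.

Step 5 — scale by n: T² = 4 · 141.75 = 567.

T² ≈ 567
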